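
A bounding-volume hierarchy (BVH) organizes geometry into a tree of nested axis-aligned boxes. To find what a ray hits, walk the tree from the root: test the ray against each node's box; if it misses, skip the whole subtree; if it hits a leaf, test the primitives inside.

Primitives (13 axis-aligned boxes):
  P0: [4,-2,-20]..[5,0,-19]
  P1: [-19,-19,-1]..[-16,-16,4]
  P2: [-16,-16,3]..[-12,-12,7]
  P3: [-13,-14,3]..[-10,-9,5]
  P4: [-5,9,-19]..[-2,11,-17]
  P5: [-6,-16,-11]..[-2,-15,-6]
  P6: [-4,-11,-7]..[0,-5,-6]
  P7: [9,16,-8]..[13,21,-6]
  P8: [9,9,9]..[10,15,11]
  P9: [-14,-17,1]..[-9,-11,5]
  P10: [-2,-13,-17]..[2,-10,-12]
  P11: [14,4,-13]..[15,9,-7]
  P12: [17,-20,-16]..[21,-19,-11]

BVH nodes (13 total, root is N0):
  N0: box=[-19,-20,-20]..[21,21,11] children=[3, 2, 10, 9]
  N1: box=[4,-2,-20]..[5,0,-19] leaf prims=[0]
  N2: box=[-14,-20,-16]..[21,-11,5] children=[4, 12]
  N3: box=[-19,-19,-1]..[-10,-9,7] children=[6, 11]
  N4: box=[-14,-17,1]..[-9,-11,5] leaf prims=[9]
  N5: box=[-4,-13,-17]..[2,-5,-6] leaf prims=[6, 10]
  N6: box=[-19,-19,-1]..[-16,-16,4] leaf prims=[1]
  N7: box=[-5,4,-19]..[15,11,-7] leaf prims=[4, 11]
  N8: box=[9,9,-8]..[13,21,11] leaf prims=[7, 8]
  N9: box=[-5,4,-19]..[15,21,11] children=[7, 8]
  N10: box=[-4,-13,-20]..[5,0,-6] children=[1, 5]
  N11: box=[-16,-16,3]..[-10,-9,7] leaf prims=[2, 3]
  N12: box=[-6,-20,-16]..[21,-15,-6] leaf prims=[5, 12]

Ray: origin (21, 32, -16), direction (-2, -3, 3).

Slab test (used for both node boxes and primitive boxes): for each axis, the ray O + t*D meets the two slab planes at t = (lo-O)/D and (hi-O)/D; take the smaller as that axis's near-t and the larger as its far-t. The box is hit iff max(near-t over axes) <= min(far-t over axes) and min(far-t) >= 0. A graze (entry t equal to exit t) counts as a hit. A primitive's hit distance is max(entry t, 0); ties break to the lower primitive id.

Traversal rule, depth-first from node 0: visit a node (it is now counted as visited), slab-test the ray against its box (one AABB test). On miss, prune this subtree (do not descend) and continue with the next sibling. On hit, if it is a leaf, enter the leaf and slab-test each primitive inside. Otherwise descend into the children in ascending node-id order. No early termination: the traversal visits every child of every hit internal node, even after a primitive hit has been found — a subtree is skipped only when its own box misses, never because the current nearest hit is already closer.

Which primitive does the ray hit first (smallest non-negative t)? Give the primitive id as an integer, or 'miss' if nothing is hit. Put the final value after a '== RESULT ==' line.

Trace the traversal:
N0 x:[0,20] y:[11/3,52/3] z:[-4/3,9] -> hit [11/3,9], descend [2, 3, 9, 10]
  N2 x:[0,35/2] y:[43/3,52/3] z:[0,7] -> miss, prune
  N3 x:[31/2,20] y:[41/3,17] z:[5,23/3] -> miss, prune
  N9 x:[3,13] y:[11/3,28/3] z:[-1,9] -> hit [11/3,9], descend [7, 8]
    N7 x:[3,13] y:[7,28/3] z:[-1,3] -> miss, prune
    N8 x:[4,6] y:[11/3,23/3] z:[8/3,9] -> hit [4,6] leaf, test {P7(miss), P8(miss)}
  N10 x:[8,25/2] y:[32/3,15] z:[-4/3,10/3] -> miss, prune

Visited [0, 2, 3, 9, 7, 8, 10]. Tests: 7 box, 1 leaf. Nearest: miss.

== RESULT ==
miss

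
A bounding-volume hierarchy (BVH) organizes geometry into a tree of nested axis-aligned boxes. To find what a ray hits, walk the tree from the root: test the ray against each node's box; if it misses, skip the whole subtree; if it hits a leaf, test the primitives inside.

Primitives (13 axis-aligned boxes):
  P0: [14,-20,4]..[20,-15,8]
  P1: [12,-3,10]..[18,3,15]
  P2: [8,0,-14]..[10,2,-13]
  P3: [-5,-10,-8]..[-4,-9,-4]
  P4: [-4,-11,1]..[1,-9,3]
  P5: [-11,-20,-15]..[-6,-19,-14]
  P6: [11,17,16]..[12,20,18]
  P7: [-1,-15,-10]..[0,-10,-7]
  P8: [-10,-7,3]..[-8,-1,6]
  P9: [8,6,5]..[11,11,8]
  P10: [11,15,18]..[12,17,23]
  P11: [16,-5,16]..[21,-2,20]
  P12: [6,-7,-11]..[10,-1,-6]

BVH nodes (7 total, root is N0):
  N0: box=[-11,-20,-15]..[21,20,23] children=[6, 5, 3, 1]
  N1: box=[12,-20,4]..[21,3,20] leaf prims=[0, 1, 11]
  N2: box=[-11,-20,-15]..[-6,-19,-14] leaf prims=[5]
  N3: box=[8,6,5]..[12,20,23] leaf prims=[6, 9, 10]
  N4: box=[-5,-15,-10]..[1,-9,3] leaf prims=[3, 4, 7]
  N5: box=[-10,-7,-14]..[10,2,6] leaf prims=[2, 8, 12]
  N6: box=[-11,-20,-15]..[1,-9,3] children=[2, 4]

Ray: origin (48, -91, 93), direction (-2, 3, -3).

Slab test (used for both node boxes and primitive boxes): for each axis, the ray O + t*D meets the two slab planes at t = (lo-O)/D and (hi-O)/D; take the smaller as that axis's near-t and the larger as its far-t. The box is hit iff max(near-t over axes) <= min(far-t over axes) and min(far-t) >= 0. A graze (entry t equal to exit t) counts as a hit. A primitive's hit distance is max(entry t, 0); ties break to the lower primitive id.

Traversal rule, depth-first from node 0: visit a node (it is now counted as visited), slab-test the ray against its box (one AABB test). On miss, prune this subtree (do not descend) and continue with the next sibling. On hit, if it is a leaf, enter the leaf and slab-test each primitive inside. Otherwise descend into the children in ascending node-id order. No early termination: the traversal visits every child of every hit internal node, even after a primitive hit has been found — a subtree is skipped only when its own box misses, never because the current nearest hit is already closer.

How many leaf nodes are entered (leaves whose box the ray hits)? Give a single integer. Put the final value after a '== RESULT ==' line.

Trace the traversal:
N0 x:[27/2,59/2] y:[71/3,37] z:[70/3,36] -> hit [71/3,59/2], descend [1, 3, 5, 6]
  N1 x:[27/2,18] y:[71/3,94/3] z:[73/3,89/3] -> miss, prune
  N3 x:[18,20] y:[97/3,37] z:[70/3,88/3] -> miss, prune
  N5 x:[19,29] y:[28,31] z:[29,107/3] -> hit [29,29] leaf, test {P2(miss), P8@t=29, P12(miss)}
  N6 x:[47/2,59/2] y:[71/3,82/3] z:[30,36] -> miss, prune

Summary -> nodes [0, 1, 3, 5, 6]; box-tests=5; leaf-entries=1; first=P8

== RESULT ==
1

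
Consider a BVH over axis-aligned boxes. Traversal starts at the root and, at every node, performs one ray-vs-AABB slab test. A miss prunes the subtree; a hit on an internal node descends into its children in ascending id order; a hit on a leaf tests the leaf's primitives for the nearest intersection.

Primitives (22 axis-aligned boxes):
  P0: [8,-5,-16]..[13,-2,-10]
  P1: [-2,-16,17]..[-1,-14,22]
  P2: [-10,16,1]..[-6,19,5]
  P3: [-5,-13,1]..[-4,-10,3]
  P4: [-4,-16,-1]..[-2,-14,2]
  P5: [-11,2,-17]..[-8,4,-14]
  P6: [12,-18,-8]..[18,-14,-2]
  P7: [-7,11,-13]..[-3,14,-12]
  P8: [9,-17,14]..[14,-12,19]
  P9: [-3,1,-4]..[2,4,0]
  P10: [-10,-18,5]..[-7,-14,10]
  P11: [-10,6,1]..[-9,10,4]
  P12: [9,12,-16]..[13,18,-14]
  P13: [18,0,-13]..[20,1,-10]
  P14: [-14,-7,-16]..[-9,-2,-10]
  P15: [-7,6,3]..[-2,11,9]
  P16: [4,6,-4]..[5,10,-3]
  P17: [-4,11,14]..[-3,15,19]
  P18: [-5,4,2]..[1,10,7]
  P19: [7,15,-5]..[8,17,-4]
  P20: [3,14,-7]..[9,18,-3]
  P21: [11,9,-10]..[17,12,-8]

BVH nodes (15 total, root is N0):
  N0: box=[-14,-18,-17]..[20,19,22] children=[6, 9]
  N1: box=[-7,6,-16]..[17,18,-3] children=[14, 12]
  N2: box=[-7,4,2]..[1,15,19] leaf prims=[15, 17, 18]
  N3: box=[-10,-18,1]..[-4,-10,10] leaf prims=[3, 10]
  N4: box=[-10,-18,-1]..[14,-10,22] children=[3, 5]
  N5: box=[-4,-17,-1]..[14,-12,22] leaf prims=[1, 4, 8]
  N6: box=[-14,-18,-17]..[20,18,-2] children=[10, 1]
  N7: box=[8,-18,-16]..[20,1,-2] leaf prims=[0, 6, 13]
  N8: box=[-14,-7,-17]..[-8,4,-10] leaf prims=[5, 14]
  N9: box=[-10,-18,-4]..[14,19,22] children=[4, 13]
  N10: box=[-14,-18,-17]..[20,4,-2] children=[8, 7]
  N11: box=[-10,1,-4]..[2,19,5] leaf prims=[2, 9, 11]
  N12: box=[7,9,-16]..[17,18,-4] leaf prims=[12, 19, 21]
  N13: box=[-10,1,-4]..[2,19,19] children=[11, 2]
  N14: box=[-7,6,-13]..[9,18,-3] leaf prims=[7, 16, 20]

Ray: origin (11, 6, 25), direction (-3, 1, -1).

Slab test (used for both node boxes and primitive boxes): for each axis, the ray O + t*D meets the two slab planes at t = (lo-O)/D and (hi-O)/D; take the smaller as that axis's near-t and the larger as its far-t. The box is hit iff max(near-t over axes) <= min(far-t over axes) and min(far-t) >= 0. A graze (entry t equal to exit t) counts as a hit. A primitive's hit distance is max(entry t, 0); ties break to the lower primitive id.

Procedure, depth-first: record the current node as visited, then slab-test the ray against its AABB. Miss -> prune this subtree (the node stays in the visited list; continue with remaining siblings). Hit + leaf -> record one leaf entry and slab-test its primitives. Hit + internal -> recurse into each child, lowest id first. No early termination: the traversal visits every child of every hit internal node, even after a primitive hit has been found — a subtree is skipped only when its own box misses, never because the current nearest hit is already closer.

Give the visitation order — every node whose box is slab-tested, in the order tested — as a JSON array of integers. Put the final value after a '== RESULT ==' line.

Traverse from the root:
N0 x:[-3,25/3] y:[-24,13] z:[3,42] -> hit [3,25/3], descend [6, 9]
  N6 x:[-3,25/3] y:[-24,12] z:[27,42] -> miss, prune
  N9 x:[-1,7] y:[-24,13] z:[3,29] -> hit [3,7], descend [4, 13]
    N4 x:[-1,7] y:[-24,-16] z:[3,26] -> miss, prune
    N13 x:[3,7] y:[-5,13] z:[6,29] -> hit [6,7], descend [2, 11]
      N2 x:[10/3,6] y:[-2,9] z:[6,23] -> hit [6,6] leaf, test {P15(miss), P17(miss), P18(miss)}
      N11 x:[3,7] y:[-5,13] z:[20,29] -> miss, prune

Summary -> nodes [0, 6, 9, 4, 13, 2, 11]; box-tests=7; leaf-entries=1; first=miss

== RESULT ==
[0, 6, 9, 4, 13, 2, 11]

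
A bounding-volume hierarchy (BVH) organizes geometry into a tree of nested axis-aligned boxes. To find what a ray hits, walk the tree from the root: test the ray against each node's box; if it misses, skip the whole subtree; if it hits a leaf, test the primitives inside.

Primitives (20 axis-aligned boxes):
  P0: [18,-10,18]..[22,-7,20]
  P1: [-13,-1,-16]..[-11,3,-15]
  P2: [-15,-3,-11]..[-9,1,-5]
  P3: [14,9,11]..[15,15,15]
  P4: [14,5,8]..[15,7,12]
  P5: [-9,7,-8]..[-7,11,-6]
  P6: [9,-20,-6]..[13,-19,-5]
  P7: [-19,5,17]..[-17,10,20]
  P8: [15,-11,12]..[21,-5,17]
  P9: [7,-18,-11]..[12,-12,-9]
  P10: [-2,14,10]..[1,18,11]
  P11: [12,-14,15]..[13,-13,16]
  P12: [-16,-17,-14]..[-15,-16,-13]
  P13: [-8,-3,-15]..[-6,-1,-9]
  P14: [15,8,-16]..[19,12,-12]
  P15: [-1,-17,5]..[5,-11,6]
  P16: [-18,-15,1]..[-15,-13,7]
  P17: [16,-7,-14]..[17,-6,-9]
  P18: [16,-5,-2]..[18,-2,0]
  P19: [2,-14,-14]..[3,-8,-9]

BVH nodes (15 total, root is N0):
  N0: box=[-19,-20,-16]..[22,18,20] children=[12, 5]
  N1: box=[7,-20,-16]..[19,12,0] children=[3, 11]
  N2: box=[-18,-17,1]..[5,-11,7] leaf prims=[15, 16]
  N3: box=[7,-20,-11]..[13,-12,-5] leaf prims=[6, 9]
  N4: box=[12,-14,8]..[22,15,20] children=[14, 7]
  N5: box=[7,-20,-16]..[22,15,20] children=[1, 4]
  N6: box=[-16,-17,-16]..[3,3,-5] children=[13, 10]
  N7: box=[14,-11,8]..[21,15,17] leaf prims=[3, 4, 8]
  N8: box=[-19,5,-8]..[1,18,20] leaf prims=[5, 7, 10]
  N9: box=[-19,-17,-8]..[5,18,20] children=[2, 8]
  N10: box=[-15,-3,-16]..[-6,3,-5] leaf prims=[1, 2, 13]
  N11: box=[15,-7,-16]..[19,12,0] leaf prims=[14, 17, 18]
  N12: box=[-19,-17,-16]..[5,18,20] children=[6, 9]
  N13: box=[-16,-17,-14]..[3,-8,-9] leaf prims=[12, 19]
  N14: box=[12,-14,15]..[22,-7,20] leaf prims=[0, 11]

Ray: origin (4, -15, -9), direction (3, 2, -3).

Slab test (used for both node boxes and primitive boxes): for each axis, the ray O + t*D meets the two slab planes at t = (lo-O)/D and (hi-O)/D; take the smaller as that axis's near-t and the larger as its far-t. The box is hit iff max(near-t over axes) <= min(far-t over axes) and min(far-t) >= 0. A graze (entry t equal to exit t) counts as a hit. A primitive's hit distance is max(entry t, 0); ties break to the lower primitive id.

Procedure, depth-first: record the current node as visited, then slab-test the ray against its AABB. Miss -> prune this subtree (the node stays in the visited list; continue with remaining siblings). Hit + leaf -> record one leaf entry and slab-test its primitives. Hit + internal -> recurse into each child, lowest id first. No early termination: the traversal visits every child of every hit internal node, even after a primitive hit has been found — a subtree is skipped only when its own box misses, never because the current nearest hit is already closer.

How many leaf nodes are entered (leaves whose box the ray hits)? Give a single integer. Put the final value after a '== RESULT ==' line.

Traverse from the root:
N0 x:[-23/3,6] y:[-5/2,33/2] z:[-29/3,7/3] -> hit [-5/2,7/3], descend [5, 12]
  N5 x:[1,6] y:[-5/2,15] z:[-29/3,7/3] -> hit [1,7/3], descend [1, 4]
    N1 x:[1,5] y:[-5/2,27/2] z:[-3,7/3] -> hit [1,7/3], descend [3, 11]
      N3 x:[1,3] y:[-5/2,3/2] z:[-4/3,2/3] -> miss, prune
      N11 x:[11/3,5] y:[4,27/2] z:[-3,7/3] -> miss, prune
    N4 x:[8/3,6] y:[1/2,15] z:[-29/3,-17/3] -> miss, prune
  N12 x:[-23/3,1/3] y:[-1,33/2] z:[-29/3,7/3] -> hit [-1,1/3], descend [6, 9]
    N6 x:[-20/3,-1/3] y:[-1,9] z:[-4/3,7/3] -> miss, prune
    N9 x:[-23/3,1/3] y:[-1,33/2] z:[-29/3,-1/3] -> miss, prune

9 AABB tests over nodes [0, 5, 1, 3, 11, 4, 12, 6, 9]; 0 leaves entered; closest miss.

== RESULT ==
0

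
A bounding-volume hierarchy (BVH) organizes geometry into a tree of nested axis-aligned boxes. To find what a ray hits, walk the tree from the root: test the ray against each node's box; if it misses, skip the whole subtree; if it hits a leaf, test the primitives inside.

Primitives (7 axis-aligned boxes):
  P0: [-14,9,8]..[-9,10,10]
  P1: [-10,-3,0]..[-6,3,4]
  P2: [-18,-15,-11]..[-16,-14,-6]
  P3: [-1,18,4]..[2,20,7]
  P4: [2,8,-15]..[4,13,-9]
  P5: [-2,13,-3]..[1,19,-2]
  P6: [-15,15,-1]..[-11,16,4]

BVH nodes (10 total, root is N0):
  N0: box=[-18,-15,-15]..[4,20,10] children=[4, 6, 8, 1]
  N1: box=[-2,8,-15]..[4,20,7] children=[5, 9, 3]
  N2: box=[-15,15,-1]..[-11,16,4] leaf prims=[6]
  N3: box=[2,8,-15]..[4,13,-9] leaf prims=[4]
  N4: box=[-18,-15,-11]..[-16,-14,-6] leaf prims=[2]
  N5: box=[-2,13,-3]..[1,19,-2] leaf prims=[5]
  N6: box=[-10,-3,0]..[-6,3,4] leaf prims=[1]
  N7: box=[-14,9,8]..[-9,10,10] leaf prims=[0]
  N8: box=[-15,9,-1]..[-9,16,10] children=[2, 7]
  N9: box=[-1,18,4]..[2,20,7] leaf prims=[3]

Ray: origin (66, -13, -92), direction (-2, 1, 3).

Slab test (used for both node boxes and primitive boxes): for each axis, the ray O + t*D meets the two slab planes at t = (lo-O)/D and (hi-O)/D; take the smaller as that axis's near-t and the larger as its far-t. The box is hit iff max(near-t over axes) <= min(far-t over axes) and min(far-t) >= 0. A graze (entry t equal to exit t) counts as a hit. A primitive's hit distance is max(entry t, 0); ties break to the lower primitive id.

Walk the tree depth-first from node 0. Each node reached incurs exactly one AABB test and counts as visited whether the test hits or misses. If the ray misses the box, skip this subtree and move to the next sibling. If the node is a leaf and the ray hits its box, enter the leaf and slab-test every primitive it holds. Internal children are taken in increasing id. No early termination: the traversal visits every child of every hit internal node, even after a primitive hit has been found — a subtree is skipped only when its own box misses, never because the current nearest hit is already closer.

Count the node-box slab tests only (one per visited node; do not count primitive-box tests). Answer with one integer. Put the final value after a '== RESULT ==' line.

Traverse from the root:
N0 x:[31,42] y:[-2,33] z:[77/3,34] -> hit [31,33], descend [1, 4, 6, 8]
  N1 x:[31,34] y:[21,33] z:[77/3,33] -> hit [31,33], descend [3, 5, 9]
    N3 x:[31,32] y:[21,26] z:[77/3,83/3] -> miss, prune
    N5 x:[65/2,34] y:[26,32] z:[89/3,30] -> miss, prune
    N9 x:[32,67/2] y:[31,33] z:[32,33] -> hit [32,33] leaf, test {P3@t=32}
  N4 x:[41,42] y:[-2,-1] z:[27,86/3] -> miss, prune
  N6 x:[36,38] y:[10,16] z:[92/3,32] -> miss, prune
  N8 x:[75/2,81/2] y:[22,29] z:[91/3,34] -> miss, prune

Summary -> nodes [0, 1, 3, 5, 9, 4, 6, 8]; box-tests=8; leaf-entries=1; first=P3

== RESULT ==
8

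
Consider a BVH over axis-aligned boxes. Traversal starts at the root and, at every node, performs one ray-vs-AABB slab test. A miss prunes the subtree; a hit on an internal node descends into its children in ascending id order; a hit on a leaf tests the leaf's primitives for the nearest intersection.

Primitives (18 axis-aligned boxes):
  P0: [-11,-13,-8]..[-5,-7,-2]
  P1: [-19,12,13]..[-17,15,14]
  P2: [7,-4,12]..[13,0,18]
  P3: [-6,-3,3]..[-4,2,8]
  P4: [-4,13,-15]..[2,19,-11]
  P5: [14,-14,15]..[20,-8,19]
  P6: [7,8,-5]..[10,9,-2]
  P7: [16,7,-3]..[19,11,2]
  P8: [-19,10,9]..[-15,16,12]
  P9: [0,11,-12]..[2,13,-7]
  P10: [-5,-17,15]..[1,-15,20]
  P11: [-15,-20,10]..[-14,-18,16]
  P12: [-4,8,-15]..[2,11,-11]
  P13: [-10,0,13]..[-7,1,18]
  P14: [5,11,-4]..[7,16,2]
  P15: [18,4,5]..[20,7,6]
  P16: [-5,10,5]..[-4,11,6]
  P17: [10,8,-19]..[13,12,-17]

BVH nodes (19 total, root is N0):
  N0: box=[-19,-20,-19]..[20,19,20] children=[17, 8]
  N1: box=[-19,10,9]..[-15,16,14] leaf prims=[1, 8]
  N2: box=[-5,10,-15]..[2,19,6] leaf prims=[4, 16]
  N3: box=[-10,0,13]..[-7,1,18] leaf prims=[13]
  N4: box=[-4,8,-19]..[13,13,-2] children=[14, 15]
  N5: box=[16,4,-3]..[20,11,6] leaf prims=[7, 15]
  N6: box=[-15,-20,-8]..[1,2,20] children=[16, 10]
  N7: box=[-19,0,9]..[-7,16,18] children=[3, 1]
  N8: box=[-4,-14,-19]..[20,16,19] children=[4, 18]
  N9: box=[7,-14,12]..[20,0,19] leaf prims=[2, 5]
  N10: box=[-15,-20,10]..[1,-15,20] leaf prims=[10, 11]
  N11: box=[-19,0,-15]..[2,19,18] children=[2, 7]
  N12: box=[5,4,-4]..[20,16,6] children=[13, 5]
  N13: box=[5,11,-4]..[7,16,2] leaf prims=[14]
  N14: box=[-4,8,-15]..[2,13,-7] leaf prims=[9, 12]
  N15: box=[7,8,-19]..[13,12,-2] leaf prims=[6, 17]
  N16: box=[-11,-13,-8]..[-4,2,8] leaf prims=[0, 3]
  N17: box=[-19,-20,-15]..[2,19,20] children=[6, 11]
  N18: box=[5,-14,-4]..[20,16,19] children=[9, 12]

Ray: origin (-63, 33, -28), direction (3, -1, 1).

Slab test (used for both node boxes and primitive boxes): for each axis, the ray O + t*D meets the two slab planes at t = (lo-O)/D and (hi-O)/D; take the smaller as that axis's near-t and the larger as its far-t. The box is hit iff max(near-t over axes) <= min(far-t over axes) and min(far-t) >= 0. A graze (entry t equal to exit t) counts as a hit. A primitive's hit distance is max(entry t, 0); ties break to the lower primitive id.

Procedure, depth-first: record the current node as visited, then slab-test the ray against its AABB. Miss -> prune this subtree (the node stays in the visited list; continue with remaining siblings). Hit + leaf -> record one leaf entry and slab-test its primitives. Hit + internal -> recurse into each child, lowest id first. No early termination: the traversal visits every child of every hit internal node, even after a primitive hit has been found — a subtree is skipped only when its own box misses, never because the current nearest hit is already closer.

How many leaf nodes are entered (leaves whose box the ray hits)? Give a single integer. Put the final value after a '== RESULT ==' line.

Walk:
N0 x:[44/3,83/3] y:[14,53] z:[9,48] -> hit [44/3,83/3], descend [8, 17]
  N8 x:[59/3,83/3] y:[17,47] z:[9,47] -> hit [59/3,83/3], descend [4, 18]
    N4 x:[59/3,76/3] y:[20,25] z:[9,26] -> hit [20,25], descend [14, 15]
      N14 x:[59/3,65/3] y:[20,25] z:[13,21] -> hit [20,21] leaf, test {P9@t=21, P12(miss)}
      N15 x:[70/3,76/3] y:[21,25] z:[9,26] -> hit [70/3,25] leaf, test {P6@t=24, P17(miss)}
    N18 x:[68/3,83/3] y:[17,47] z:[24,47] -> hit [24,83/3], descend [9, 12]
      N9 x:[70/3,83/3] y:[33,47] z:[40,47] -> miss, prune
      N12 x:[68/3,83/3] y:[17,29] z:[24,34] -> hit [24,83/3], descend [5, 13]
        N5 x:[79/3,83/3] y:[22,29] z:[25,34] -> hit [79/3,83/3] leaf, test {P7(miss), P15(miss)}
        N13 x:[68/3,70/3] y:[17,22] z:[24,30] -> miss, prune
  N17 x:[44/3,65/3] y:[14,53] z:[13,48] -> hit [44/3,65/3], descend [6, 11]
    N6 x:[16,64/3] y:[31,53] z:[20,48] -> miss, prune
    N11 x:[44/3,65/3] y:[14,33] z:[13,46] -> hit [44/3,65/3], descend [2, 7]
      N2 x:[58/3,65/3] y:[14,23] z:[13,34] -> hit [58/3,65/3] leaf, test {P4(miss), P16(miss)}
      N7 x:[44/3,56/3] y:[17,33] z:[37,46] -> miss, prune

15 AABB tests over nodes [0, 8, 4, 14, 15, 18, 9, 12, 5, 13, 17, 6, 11, 2, 7]; 4 leaves entered; closest P9.

== RESULT ==
4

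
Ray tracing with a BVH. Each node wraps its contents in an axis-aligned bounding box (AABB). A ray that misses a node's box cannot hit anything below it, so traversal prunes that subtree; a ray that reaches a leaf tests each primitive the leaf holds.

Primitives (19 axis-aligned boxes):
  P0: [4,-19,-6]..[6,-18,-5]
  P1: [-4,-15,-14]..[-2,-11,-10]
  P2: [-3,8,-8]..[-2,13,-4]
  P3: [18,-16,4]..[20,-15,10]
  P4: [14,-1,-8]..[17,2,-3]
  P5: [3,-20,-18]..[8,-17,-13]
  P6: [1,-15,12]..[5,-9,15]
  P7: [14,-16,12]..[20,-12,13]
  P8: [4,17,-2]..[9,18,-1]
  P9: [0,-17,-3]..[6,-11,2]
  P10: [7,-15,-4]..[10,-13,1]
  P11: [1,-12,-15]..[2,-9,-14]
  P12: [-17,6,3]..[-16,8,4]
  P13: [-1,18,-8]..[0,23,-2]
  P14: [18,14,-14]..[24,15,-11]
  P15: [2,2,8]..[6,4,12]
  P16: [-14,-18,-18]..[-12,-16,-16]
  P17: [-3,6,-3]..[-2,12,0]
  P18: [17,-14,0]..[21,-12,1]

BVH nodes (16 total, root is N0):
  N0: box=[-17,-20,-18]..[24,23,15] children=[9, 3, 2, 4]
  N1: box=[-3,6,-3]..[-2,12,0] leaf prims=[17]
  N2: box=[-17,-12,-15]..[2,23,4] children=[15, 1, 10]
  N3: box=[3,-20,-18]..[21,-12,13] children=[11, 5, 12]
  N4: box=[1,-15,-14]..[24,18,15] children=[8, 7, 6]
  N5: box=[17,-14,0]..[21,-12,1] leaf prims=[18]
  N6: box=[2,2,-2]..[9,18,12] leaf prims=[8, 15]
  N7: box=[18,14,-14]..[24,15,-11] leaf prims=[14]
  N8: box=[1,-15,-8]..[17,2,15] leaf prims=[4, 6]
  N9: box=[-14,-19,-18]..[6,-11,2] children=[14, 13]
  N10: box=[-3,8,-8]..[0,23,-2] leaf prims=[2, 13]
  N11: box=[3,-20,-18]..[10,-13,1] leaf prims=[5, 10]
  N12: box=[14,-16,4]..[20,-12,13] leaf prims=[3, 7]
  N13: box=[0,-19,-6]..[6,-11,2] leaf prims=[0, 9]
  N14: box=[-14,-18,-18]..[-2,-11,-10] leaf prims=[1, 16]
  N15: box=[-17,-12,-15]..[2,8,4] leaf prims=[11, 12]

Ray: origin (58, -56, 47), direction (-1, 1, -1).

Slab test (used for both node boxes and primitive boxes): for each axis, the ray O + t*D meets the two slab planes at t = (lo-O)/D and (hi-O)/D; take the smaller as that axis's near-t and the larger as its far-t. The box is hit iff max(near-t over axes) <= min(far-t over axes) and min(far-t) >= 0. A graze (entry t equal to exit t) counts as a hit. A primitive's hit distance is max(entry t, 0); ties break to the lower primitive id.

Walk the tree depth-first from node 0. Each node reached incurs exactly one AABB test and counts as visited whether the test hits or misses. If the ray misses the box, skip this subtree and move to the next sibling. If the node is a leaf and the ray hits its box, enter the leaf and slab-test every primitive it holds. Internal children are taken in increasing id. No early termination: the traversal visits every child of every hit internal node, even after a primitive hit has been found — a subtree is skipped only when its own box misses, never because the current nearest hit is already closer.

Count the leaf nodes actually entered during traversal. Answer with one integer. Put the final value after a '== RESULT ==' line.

Traverse from the root:
N0 x:[34,75] y:[36,79] z:[32,65] -> hit [36,65], descend [2, 3, 4, 9]
  N2 x:[56,75] y:[44,79] z:[43,62] -> hit [56,62], descend [1, 10, 15]
    N1 x:[60,61] y:[62,68] z:[47,50] -> miss, prune
    N10 x:[58,61] y:[64,79] z:[49,55] -> miss, prune
    N15 x:[56,75] y:[44,64] z:[43,62] -> hit [56,62] leaf, test {P11(miss), P12(miss)}
  N3 x:[37,55] y:[36,44] z:[34,65] -> hit [37,44], descend [5, 11, 12]
    N5 x:[37,41] y:[42,44] z:[46,47] -> miss, prune
    N11 x:[48,55] y:[36,43] z:[46,65] -> miss, prune
    N12 x:[38,44] y:[40,44] z:[34,43] -> hit [40,43] leaf, test {P3@t=40, P7(miss)}
  N4 x:[34,57] y:[41,74] z:[32,61] -> hit [41,57], descend [6, 7, 8]
    N6 x:[49,56] y:[58,74] z:[35,49] -> miss, prune
    N7 x:[34,40] y:[70,71] z:[58,61] -> miss, prune
    N8 x:[41,57] y:[41,58] z:[32,55] -> hit [41,55] leaf, test {P4(miss), P6(miss)}
  N9 x:[52,72] y:[37,45] z:[45,65] -> miss, prune

Summary -> nodes [0, 2, 1, 10, 15, 3, 5, 11, 12, 4, 6, 7, 8, 9]; box-tests=14; leaf-entries=3; first=P3

== RESULT ==
3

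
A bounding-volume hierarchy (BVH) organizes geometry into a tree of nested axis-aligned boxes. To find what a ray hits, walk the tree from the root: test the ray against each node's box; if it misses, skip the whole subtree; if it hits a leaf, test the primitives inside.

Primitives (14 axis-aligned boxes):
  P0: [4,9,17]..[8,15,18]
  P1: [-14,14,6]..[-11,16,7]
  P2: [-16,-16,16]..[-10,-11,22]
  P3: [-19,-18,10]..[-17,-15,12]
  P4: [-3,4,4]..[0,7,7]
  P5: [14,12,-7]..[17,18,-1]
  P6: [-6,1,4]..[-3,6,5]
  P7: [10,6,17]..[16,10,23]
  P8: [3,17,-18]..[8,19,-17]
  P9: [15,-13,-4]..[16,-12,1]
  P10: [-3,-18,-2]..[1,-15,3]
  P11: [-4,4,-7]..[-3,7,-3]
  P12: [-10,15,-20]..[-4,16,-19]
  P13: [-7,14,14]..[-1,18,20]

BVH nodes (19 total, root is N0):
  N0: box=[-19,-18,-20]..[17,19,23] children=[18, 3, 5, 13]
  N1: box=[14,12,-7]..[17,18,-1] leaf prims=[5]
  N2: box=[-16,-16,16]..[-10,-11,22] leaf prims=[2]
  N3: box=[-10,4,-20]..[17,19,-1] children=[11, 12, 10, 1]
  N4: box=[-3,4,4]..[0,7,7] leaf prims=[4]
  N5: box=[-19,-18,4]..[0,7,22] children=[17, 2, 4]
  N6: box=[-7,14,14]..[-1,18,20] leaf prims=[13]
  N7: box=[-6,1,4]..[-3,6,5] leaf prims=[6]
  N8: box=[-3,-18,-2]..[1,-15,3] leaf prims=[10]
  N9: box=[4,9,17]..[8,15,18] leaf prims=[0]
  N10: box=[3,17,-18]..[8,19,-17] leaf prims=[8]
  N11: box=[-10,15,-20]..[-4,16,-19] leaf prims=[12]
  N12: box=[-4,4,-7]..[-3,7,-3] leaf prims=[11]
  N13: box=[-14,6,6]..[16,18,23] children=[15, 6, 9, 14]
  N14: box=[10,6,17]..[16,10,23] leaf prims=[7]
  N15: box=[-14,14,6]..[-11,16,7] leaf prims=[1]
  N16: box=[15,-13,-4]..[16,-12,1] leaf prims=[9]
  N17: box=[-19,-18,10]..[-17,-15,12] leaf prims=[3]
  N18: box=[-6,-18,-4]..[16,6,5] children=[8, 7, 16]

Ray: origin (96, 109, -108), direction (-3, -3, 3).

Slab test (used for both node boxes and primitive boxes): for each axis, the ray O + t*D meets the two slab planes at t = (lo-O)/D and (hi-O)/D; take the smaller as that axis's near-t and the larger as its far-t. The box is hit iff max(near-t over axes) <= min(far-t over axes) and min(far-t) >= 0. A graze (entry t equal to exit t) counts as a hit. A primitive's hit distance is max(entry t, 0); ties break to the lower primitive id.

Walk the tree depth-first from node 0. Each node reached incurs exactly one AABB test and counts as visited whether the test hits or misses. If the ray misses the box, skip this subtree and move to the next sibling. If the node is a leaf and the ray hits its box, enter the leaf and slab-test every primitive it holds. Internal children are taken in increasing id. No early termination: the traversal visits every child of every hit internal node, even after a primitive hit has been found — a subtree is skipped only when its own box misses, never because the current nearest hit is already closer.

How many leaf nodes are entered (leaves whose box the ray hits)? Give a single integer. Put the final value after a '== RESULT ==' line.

Traverse from the root:
N0 x:[79/3,115/3] y:[30,127/3] z:[88/3,131/3] -> hit [30,115/3], descend [3, 5, 13, 18]
  N3 x:[79/3,106/3] y:[30,35] z:[88/3,107/3] -> hit [30,35], descend [1, 10, 11, 12]
    N1 x:[79/3,82/3] y:[91/3,97/3] z:[101/3,107/3] -> miss, prune
    N10 x:[88/3,31] y:[30,92/3] z:[30,91/3] -> hit [30,91/3] leaf, test {P8@t=30}
    N11 x:[100/3,106/3] y:[31,94/3] z:[88/3,89/3] -> miss, prune
    N12 x:[33,100/3] y:[34,35] z:[101/3,35] -> miss, prune
  N5 x:[32,115/3] y:[34,127/3] z:[112/3,130/3] -> hit [112/3,115/3], descend [2, 4, 17]
    N2 x:[106/3,112/3] y:[40,125/3] z:[124/3,130/3] -> miss, prune
    N4 x:[32,33] y:[34,35] z:[112/3,115/3] -> miss, prune
    N17 x:[113/3,115/3] y:[124/3,127/3] z:[118/3,40] -> miss, prune
  N13 x:[80/3,110/3] y:[91/3,103/3] z:[38,131/3] -> miss, prune
  N18 x:[80/3,34] y:[103/3,127/3] z:[104/3,113/3] -> miss, prune

order=[0, 3, 1, 10, 11, 12, 5, 2, 4, 17, 13, 18]  |boxes|=12  |leaves|=1  hit=P8

== RESULT ==
1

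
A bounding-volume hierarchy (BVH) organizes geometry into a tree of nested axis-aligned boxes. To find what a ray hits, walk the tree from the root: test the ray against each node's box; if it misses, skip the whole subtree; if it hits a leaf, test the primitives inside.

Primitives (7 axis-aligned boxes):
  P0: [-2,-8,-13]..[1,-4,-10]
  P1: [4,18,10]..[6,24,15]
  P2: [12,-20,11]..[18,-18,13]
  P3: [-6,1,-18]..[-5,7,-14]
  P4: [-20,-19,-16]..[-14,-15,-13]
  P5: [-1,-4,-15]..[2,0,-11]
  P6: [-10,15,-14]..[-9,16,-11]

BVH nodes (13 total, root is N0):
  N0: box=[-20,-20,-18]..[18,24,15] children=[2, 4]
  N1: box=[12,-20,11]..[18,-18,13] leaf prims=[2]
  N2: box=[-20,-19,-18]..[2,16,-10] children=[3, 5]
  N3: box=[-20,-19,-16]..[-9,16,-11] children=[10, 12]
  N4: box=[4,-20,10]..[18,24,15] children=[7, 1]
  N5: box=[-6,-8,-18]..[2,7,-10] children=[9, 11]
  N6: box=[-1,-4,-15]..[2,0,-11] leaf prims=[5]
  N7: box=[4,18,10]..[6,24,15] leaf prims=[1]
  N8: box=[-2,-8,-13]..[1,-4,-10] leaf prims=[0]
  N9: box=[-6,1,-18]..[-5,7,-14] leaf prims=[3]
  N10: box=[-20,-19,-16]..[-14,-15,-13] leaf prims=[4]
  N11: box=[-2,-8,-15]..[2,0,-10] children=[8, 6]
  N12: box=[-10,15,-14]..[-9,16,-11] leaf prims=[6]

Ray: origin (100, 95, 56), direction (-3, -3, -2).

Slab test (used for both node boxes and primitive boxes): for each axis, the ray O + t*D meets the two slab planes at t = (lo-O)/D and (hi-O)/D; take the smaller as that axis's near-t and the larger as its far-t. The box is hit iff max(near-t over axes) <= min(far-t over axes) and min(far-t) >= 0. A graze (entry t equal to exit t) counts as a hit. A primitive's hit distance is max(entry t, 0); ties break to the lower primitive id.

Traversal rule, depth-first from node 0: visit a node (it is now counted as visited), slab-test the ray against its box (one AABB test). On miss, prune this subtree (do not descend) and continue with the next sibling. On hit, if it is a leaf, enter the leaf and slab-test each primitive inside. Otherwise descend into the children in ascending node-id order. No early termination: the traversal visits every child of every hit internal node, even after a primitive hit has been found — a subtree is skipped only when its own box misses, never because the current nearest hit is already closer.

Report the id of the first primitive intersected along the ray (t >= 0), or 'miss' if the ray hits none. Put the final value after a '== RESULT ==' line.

Trace the traversal:
N0 x:[82/3,40] y:[71/3,115/3] z:[41/2,37] -> hit [82/3,37], descend [2, 4]
  N2 x:[98/3,40] y:[79/3,38] z:[33,37] -> hit [33,37], descend [3, 5]
    N3 x:[109/3,40] y:[79/3,38] z:[67/2,36] -> miss, prune
    N5 x:[98/3,106/3] y:[88/3,103/3] z:[33,37] -> hit [33,103/3], descend [9, 11]
      N9 x:[35,106/3] y:[88/3,94/3] z:[35,37] -> miss, prune
      N11 x:[98/3,34] y:[95/3,103/3] z:[33,71/2] -> hit [33,34], descend [6, 8]
        N6 x:[98/3,101/3] y:[95/3,33] z:[67/2,71/2] -> miss, prune
        N8 x:[33,34] y:[33,103/3] z:[33,69/2] -> hit [33,34] leaf, test {P0@t=33}
  N4 x:[82/3,32] y:[71/3,115/3] z:[41/2,23] -> miss, prune

Summary -> nodes [0, 2, 3, 5, 9, 11, 6, 8, 4]; box-tests=9; leaf-entries=1; first=P0

== RESULT ==
0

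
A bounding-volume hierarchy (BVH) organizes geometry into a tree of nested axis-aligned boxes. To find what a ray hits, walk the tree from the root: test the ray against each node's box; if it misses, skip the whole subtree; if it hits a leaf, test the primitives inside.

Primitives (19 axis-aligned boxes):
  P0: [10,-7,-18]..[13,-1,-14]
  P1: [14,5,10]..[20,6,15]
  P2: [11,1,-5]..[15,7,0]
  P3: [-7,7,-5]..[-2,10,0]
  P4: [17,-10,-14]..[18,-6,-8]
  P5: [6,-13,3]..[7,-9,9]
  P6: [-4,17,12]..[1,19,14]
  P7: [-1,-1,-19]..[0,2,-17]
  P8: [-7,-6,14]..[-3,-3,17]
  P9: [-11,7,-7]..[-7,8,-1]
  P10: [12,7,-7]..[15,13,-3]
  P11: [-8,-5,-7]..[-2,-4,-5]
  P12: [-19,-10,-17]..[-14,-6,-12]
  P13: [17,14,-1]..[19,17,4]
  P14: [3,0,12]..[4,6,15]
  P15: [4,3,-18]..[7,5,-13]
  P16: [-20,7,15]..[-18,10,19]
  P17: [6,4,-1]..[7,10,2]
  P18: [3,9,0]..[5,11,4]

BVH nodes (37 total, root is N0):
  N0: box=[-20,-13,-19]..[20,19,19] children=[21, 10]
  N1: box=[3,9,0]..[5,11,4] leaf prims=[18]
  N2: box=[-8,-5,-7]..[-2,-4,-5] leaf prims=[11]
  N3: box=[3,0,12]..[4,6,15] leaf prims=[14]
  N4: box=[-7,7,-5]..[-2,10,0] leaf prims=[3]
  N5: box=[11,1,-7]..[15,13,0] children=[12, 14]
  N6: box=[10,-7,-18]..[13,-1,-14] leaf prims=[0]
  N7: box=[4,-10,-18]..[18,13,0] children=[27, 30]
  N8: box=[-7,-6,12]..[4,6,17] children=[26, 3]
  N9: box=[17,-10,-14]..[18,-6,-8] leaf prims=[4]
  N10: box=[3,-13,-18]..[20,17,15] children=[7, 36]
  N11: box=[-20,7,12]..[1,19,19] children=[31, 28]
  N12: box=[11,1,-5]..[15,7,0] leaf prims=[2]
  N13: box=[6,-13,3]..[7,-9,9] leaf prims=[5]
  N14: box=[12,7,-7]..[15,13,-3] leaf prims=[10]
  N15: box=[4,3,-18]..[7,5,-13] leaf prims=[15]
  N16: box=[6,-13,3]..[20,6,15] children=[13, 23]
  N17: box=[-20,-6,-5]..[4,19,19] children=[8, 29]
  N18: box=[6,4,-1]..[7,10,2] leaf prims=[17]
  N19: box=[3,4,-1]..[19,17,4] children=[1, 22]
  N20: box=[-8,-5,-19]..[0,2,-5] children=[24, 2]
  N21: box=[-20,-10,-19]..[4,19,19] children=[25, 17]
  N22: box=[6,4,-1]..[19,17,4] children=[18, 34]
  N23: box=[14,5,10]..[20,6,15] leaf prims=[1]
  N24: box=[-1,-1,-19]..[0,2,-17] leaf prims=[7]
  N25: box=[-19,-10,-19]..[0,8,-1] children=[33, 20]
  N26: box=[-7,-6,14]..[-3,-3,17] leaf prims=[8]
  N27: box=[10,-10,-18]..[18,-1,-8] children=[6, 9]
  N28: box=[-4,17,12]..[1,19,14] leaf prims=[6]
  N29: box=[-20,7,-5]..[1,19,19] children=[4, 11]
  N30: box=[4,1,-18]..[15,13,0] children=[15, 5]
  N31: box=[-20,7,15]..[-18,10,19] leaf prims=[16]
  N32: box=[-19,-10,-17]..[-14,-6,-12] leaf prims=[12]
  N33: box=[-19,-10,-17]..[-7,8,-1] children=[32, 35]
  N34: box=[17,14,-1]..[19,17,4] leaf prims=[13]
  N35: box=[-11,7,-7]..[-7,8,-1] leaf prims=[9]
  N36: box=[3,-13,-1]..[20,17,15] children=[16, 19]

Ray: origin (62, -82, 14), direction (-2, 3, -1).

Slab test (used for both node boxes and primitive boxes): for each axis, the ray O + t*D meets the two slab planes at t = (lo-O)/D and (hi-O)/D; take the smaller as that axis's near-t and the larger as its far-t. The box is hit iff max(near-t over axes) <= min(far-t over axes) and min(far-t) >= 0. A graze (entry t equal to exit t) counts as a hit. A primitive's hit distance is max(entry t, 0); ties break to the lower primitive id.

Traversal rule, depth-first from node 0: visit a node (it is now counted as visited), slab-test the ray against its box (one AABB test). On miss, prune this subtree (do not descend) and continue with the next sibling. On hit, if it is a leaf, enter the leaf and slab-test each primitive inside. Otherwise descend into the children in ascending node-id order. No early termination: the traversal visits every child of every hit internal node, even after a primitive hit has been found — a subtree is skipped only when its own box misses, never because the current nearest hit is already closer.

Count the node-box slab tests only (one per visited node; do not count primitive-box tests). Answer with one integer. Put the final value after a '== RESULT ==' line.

Walk:
N0 x:[21,41] y:[23,101/3] z:[-5,33] -> hit [23,33], descend [10, 21]
  N10 x:[21,59/2] y:[23,33] z:[-1,32] -> hit [23,59/2], descend [7, 36]
    N7 x:[22,29] y:[24,95/3] z:[14,32] -> hit [24,29], descend [27, 30]
      N27 x:[22,26] y:[24,27] z:[22,32] -> hit [24,26], descend [6, 9]
        N6 x:[49/2,26] y:[25,27] z:[28,32] -> miss, prune
        N9 x:[22,45/2] y:[24,76/3] z:[22,28] -> miss, prune
      N30 x:[47/2,29] y:[83/3,95/3] z:[14,32] -> hit [83/3,29], descend [5, 15]
        N5 x:[47/2,51/2] y:[83/3,95/3] z:[14,21] -> miss, prune
        N15 x:[55/2,29] y:[85/3,29] z:[27,32] -> hit [85/3,29] leaf, test {P15@t=85/3}
    N36 x:[21,59/2] y:[23,33] z:[-1,15] -> miss, prune
  N21 x:[29,41] y:[24,101/3] z:[-5,33] -> hit [29,33], descend [17, 25]
    N17 x:[29,41] y:[76/3,101/3] z:[-5,19] -> miss, prune
    N25 x:[31,81/2] y:[24,30] z:[15,33] -> miss, prune

Summary -> nodes [0, 10, 7, 27, 6, 9, 30, 5, 15, 36, 21, 17, 25]; box-tests=13; leaf-entries=1; first=P15

== RESULT ==
13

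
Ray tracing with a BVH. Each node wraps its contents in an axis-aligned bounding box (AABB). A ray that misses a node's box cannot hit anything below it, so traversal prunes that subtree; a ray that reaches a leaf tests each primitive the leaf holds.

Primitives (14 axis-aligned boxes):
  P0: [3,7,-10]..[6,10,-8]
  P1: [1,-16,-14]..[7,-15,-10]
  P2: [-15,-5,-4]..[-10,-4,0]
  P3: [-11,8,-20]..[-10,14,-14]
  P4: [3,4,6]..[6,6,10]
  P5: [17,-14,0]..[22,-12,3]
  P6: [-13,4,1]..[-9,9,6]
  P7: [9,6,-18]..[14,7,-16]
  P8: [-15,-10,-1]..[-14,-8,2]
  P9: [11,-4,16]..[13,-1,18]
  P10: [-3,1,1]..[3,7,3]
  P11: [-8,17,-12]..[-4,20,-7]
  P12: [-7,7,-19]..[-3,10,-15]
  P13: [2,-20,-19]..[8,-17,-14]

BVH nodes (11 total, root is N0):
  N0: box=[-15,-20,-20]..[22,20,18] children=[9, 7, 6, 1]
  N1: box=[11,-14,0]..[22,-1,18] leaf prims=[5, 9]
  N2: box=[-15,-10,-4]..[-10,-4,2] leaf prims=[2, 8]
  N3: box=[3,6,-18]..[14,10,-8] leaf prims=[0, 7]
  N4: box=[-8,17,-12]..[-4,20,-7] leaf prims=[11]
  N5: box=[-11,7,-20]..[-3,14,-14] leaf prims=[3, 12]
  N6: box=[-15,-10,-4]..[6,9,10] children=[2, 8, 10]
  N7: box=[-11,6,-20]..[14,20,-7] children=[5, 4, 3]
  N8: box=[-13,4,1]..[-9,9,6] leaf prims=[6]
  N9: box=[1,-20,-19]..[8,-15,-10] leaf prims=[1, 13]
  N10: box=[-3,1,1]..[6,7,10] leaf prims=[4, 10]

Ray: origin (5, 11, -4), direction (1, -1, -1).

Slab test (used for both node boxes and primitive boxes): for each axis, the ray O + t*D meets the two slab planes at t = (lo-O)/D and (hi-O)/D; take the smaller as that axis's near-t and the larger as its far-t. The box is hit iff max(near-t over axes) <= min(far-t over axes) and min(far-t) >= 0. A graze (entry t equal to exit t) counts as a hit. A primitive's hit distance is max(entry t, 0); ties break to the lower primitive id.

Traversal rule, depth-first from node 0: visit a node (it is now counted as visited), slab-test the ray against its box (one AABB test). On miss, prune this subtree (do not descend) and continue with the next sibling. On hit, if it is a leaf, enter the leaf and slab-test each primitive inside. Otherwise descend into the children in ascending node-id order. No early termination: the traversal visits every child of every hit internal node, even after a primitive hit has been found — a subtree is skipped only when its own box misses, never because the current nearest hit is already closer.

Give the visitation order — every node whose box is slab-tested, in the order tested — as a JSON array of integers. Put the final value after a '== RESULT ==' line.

Traverse from the root:
N0 x:[-20,17] y:[-9,31] z:[-22,16] -> hit [-9,16], descend [1, 6, 7, 9]
  N1 x:[6,17] y:[12,25] z:[-22,-4] -> miss, prune
  N6 x:[-20,1] y:[2,21] z:[-14,0] -> miss, prune
  N7 x:[-16,9] y:[-9,5] z:[3,16] -> hit [3,5], descend [3, 4, 5]
    N3 x:[-2,9] y:[1,5] z:[4,14] -> hit [4,5] leaf, test {P0(miss), P7(miss)}
    N4 x:[-13,-9] y:[-9,-6] z:[3,8] -> miss, prune
    N5 x:[-16,-8] y:[-3,4] z:[10,16] -> miss, prune
  N9 x:[-4,3] y:[26,31] z:[6,15] -> miss, prune

order=[0, 1, 6, 7, 3, 4, 5, 9]  |boxes|=8  |leaves|=1  hit=miss

== RESULT ==
[0, 1, 6, 7, 3, 4, 5, 9]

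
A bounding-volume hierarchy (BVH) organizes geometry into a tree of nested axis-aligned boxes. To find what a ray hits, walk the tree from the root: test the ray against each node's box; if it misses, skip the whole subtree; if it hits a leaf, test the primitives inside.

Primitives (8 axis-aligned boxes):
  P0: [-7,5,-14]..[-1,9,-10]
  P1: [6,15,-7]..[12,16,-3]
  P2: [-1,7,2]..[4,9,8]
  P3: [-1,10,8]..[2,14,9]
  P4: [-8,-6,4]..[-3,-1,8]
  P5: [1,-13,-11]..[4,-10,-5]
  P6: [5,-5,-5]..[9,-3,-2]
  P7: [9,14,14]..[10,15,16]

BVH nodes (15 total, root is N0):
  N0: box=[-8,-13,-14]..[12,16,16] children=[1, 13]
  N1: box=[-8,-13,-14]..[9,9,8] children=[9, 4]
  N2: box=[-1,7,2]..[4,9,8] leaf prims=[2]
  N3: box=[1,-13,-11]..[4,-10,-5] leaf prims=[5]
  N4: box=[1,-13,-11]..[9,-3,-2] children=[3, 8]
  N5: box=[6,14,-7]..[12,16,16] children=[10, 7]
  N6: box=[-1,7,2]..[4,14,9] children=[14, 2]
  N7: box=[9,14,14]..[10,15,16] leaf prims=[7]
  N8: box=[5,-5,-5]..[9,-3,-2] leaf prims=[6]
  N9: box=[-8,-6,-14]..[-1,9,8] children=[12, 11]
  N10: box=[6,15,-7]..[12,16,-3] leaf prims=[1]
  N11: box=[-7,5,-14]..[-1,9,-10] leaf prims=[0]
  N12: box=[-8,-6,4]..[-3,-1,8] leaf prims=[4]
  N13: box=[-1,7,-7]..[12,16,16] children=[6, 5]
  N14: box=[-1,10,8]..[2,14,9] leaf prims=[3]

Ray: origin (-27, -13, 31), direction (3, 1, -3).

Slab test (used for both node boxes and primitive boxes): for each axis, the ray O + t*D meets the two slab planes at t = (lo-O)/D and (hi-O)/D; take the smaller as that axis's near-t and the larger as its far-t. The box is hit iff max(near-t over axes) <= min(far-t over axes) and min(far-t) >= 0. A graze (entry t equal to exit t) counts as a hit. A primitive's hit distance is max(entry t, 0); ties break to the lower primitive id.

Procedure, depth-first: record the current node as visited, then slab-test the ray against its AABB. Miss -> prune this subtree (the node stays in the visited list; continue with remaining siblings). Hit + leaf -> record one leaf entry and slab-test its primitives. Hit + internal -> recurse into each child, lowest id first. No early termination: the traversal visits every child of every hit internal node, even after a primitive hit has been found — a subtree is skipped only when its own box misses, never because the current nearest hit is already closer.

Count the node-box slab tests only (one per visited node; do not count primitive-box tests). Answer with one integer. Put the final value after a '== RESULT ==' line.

Traverse from the root:
N0 x:[19/3,13] y:[0,29] z:[5,15] -> hit [19/3,13], descend [1, 13]
  N1 x:[19/3,12] y:[0,22] z:[23/3,15] -> hit [23/3,12], descend [4, 9]
    N4 x:[28/3,12] y:[0,10] z:[11,14] -> miss, prune
    N9 x:[19/3,26/3] y:[7,22] z:[23/3,15] -> hit [23/3,26/3], descend [11, 12]
      N11 x:[20/3,26/3] y:[18,22] z:[41/3,15] -> miss, prune
      N12 x:[19/3,8] y:[7,12] z:[23/3,9] -> hit [23/3,8] leaf, test {P4@t=23/3}
  N13 x:[26/3,13] y:[20,29] z:[5,38/3] -> miss, prune

order=[0, 1, 4, 9, 11, 12, 13]  |boxes|=7  |leaves|=1  hit=P4

== RESULT ==
7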